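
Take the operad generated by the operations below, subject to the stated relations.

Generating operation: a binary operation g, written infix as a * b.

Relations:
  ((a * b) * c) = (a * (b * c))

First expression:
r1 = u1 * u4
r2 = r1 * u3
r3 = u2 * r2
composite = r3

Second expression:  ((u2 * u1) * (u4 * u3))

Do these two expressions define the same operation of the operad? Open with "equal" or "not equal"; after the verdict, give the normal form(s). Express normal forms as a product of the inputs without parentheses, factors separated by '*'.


The first composite normalizes to u2 * u1 * u4 * u3
The second composite normalizes to u2 * u1 * u4 * u3
Both agree, so they are equal.

equal; the common form is u2 * u1 * u4 * u3


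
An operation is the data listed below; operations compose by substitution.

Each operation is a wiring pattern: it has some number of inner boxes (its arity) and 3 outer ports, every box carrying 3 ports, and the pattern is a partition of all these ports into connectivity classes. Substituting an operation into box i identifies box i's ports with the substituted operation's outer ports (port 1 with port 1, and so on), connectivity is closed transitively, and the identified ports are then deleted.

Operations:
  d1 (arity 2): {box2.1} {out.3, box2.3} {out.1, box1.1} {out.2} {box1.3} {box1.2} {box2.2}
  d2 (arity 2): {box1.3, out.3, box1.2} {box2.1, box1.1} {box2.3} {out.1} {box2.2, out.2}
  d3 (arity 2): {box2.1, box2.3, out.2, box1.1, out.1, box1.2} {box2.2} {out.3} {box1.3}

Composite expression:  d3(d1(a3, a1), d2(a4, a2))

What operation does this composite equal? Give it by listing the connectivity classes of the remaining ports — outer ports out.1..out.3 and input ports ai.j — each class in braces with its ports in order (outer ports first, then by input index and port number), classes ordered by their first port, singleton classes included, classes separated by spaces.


{out.1, out.2, a3.1, a4.2, a4.3} {out.3} {a1.1} {a1.2} {a1.3} {a2.1, a4.1} {a2.2} {a2.3} {a3.2} {a3.3}

Reachability decides: close wires over d3-identified ports.
through d1, on inputs (a3, a1): {out.1, a3.1} {out.2} {out.3, a1.3} {a1.1} {a1.2} {a3.2} {a3.3} (out.j = stage outer ports)
through d2, on inputs (a4, a2): {out.1} {out.2, a2.2} {out.3, a4.2, a4.3} {a2.1, a4.1} {a2.3} (out.j = stage outer ports)
through d3, on inputs (a3, a1, a4, a2): {out.1, out.2, a3.1, a4.2, a4.3} {out.3} {a1.1} {a1.2} {a1.3} {a2.1, a4.1} {a2.2} {a2.3} {a3.2} {a3.3} (out.j = stage outer ports)


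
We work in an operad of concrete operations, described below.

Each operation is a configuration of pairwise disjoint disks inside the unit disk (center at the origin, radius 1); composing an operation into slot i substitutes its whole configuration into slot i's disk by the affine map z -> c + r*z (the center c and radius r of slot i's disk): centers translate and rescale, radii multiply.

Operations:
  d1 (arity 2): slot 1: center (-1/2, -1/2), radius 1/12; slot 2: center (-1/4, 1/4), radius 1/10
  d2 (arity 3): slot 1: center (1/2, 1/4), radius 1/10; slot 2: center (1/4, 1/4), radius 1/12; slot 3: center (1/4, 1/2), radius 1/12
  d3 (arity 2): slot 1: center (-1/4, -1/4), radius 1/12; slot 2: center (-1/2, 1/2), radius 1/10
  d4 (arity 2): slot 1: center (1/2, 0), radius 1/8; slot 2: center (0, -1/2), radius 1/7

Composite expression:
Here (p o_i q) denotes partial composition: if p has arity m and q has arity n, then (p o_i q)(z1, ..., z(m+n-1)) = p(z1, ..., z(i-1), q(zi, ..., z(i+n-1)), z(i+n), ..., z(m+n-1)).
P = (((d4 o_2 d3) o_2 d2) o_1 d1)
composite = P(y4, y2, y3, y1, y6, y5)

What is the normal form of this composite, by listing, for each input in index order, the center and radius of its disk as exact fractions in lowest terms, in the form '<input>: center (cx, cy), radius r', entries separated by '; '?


Affine substitution under d4: radii multiply and y-centers shift.
for y4, the 2-step affine chain lands on center (7/16, -1/16), radius 1/96
for y2, the 2-step affine chain lands on center (15/32, 1/32), radius 1/80
for y3, the 3-step affine chain lands on center (-5/168, -179/336), radius 1/840
for y1, the 3-step affine chain lands on center (-11/336, -179/336), radius 1/1008
for y6, the 3-step affine chain lands on center (-11/336, -89/168), radius 1/1008
for y5, the 2-step affine chain lands on center (-1/14, -3/7), radius 1/70

y1: center (-11/336, -179/336), radius 1/1008; y2: center (15/32, 1/32), radius 1/80; y3: center (-5/168, -179/336), radius 1/840; y4: center (7/16, -1/16), radius 1/96; y5: center (-1/14, -3/7), radius 1/70; y6: center (-11/336, -89/168), radius 1/1008


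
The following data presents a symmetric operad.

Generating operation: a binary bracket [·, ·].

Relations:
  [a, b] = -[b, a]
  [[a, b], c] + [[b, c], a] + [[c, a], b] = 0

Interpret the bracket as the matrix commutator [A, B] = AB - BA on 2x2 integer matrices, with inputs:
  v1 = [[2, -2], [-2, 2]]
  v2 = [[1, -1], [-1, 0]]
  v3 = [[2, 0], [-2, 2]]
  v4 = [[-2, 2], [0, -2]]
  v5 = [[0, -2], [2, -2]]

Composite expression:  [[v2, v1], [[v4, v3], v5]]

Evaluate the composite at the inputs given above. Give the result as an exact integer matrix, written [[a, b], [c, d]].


[[-64, 0], [0, 64]]

[v2, v1] = [[0, -2], [2, 0]]
[v4, v3] = [[-4, 0], [0, 4]]
[[v4, v3], v5] = [[0, 16], [16, 0]]
[[v2, v1], [[v4, v3], v5]] = [[-64, 0], [0, 64]]


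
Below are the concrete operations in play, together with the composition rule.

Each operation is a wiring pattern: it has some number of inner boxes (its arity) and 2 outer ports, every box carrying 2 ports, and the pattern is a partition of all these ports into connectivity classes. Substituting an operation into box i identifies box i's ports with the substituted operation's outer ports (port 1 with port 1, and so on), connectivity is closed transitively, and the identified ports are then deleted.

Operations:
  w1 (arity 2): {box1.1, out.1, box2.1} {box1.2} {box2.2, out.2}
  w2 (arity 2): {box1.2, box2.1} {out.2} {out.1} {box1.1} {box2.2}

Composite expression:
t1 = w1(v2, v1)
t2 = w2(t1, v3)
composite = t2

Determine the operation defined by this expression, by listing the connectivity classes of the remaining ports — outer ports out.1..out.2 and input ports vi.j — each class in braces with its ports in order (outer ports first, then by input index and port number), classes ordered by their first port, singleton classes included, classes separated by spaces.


{out.1} {out.2} {v1.1, v2.1} {v1.2, v3.1} {v2.2} {v3.2}

Connectivity passes through glued w2-boundaries; trace each wire chain.
the subtree at w1 composes to {out.1, v1.1, v2.1} {out.2, v1.2} {v2.2} on (v2, v1); out.j = own outer ports
the subtree at w2 composes to {out.1} {out.2} {v1.1, v2.1} {v1.2, v3.1} {v2.2} {v3.2} on (v2, v1, v3); out.j = own outer ports


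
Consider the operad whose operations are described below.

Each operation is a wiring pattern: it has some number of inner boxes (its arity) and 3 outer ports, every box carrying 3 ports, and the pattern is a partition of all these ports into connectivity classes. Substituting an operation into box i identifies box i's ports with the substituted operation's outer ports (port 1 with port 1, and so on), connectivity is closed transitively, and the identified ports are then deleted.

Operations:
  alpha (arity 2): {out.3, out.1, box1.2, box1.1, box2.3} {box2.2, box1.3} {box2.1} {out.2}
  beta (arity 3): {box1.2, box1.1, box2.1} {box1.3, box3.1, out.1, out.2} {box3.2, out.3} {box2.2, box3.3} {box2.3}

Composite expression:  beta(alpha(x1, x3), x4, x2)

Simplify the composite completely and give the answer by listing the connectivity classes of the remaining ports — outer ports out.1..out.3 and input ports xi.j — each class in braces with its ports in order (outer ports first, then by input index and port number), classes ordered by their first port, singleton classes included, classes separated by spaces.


{out.1, out.2, x1.1, x1.2, x2.1, x3.3, x4.1} {out.3, x2.2} {x1.3, x3.2} {x2.3, x4.2} {x3.1} {x4.3}

Reachability decides: close wires over beta-identified ports.
through alpha, on inputs (x1, x3): {out.1, out.3, x1.1, x1.2, x3.3} {out.2} {x1.3, x3.2} {x3.1} (out.j = stage outer ports)
through beta, on inputs (x1, x3, x4, x2): {out.1, out.2, x1.1, x1.2, x2.1, x3.3, x4.1} {out.3, x2.2} {x1.3, x3.2} {x2.3, x4.2} {x3.1} {x4.3} (out.j = stage outer ports)


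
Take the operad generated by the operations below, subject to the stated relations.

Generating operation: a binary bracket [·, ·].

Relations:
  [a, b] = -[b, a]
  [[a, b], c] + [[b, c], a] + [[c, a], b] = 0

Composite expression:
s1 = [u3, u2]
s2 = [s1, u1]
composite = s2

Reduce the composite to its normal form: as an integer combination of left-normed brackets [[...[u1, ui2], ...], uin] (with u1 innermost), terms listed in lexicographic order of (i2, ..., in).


[[u1, u2], u3] - [[u1, u3], u2]

Skip Jacobi rewriting: expand, keep u1-initial words, read off terms.
Composite bracket: [[u3, u2], u1]
Each bracket splits as ab - ba, giving 4 signed words (2^2 = 4).
Keep just the words that open with u1:
  from u1u2u3, sign +1: term +[[u1, u2], u3]
  from u1u3u2, sign -1: term -[[u1, u3], u2]


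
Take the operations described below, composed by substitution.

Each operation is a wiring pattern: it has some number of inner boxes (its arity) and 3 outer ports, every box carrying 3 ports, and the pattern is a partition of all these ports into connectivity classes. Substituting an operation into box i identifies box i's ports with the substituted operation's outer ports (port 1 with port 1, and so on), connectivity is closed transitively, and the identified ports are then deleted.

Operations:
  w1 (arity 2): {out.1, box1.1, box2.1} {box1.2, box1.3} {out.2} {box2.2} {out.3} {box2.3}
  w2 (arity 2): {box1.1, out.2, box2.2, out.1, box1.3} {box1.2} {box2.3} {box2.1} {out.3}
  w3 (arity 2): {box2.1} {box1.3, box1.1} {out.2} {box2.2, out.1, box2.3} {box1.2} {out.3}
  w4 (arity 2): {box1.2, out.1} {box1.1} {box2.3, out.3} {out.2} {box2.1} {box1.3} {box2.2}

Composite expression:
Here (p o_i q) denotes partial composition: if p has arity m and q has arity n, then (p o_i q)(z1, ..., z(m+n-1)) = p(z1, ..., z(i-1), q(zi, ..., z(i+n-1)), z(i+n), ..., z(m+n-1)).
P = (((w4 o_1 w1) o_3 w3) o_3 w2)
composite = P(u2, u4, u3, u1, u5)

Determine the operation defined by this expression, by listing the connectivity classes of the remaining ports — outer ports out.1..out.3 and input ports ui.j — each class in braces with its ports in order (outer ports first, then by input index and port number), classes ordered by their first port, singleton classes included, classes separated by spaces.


Treat the ports identified at w4 as solder joints: merge, then drop.
the subtree at w1 composes to {out.1, u2.1, u4.1} {out.2} {out.3} {u2.2, u2.3} {u4.2} {u4.3} on (u2, u4); out.j = own outer ports
the subtree at w2 composes to {out.1, out.2, u1.2, u3.1, u3.3} {out.3} {u1.1} {u1.3} {u3.2} on (u3, u1); out.j = own outer ports
the subtree at w3 composes to {out.1, u5.2, u5.3} {out.2} {out.3} {u1.1} {u1.2, u3.1, u3.3} {u1.3} {u3.2} {u5.1} on (u3, u1, u5); out.j = own outer ports
the subtree at w4 composes to {out.1} {out.2} {out.3} {u1.1} {u1.2, u3.1, u3.3} {u1.3} {u2.1, u4.1} {u2.2, u2.3} {u3.2} {u4.2} {u4.3} {u5.1} {u5.2, u5.3} on (u2, u4, u3, u1, u5); out.j = own outer ports

{out.1} {out.2} {out.3} {u1.1} {u1.2, u3.1, u3.3} {u1.3} {u2.1, u4.1} {u2.2, u2.3} {u3.2} {u4.2} {u4.3} {u5.1} {u5.2, u5.3}


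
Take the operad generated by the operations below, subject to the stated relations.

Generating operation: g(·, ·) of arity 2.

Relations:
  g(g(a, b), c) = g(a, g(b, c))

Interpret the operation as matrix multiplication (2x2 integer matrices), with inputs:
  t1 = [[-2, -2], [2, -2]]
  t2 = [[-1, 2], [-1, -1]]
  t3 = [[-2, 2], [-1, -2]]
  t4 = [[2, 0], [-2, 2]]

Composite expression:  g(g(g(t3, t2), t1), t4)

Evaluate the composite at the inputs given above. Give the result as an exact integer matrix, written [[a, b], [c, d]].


g(t3, t2) = [[0, -6], [3, 0]]
g(g(t3, t2), t1) = [[-12, 12], [-6, -6]]
g(g(g(t3, t2), t1), t4) = [[-48, 24], [0, -12]]

[[-48, 24], [0, -12]]


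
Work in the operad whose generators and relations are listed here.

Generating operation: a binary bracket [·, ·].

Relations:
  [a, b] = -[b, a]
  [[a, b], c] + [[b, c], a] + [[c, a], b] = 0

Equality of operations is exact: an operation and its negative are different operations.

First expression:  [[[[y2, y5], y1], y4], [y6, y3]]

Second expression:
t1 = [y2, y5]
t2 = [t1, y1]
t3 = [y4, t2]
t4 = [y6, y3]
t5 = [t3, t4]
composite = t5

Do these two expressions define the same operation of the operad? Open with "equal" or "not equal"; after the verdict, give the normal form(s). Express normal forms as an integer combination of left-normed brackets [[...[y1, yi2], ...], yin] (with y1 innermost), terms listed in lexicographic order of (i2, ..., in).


Reducing the first expression gives [[[[[y1, y2], y5], y4], y3], y6] - [[[[[y1, y2], y5], y4], y6], y3] - [[[[[y1, y5], y2], y4], y3], y6] + [[[[[y1, y5], y2], y4], y6], y3]
Reducing the second expression gives -[[[[[y1, y2], y5], y4], y3], y6] + [[[[[y1, y2], y5], y4], y6], y3] + [[[[[y1, y5], y2], y4], y3], y6] - [[[[[y1, y5], y2], y4], y6], y3]
Different reductions; not equal.

not equal; first: [[[[[y1, y2], y5], y4], y3], y6] - [[[[[y1, y2], y5], y4], y6], y3] - [[[[[y1, y5], y2], y4], y3], y6] + [[[[[y1, y5], y2], y4], y6], y3]; second: -[[[[[y1, y2], y5], y4], y3], y6] + [[[[[y1, y2], y5], y4], y6], y3] + [[[[[y1, y5], y2], y4], y3], y6] - [[[[[y1, y5], y2], y4], y6], y3]


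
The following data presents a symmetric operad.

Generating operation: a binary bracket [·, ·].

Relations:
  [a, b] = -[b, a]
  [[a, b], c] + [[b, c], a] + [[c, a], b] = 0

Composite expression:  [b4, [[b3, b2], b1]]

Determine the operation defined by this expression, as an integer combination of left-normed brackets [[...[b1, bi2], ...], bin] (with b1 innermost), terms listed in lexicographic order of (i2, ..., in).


-[[[b1, b2], b3], b4] + [[[b1, b3], b2], b4]

In the tensor algebra, words opening b1 carry the b1-anchored form.
Composite bracket: [b4, [[b3, b2], b1]]
Expanding via [a, b] = ab - ba: 8 signed words (2^3 = 8).
Only words starting with b1 matter:
  from b1b2b3b4, sign -1: term -[[[b1, b2], b3], b4]
  from b1b3b2b4, sign +1: term +[[[b1, b3], b2], b4]


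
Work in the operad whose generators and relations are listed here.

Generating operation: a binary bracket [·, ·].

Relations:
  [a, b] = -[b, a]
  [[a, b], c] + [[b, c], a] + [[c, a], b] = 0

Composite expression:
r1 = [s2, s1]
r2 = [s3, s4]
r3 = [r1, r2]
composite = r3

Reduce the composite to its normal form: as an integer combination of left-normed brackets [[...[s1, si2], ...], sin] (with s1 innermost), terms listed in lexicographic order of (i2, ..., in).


-[[[s1, s2], s3], s4] + [[[s1, s2], s4], s3]

Skip Jacobi rewriting: expand, keep s1-initial words, read off terms.
Composite bracket: [[s2, s1], [s3, s4]]
Full expansion: 8 signed words from ab - ba (2^3 = 8).
Coefficients come from the s1-initial words:
  the word s1s2s3s4 carries sign -1 and contributes -[[[s1, s2], s3], s4]
  the word s1s2s4s3 carries sign +1 and contributes +[[[s1, s2], s4], s3]


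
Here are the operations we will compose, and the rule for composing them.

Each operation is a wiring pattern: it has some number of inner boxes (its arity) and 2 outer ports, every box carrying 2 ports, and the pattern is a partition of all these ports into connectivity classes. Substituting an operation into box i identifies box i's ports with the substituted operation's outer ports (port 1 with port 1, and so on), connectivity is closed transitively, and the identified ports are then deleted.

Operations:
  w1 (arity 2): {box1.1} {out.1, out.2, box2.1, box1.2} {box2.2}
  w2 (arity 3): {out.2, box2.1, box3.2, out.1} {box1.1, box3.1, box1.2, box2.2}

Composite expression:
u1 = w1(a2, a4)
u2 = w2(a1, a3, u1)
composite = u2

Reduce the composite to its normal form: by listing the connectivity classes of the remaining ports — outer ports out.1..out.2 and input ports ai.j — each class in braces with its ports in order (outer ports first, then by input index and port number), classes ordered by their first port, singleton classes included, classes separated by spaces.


{out.1, out.2, a1.1, a1.2, a2.2, a3.1, a3.2, a4.1} {a2.1} {a4.2}

Reachability decides: close wires over w2-identified ports.
w1 over (a2, a4) gives {out.1, out.2, a2.2, a4.1} {a2.1} {a4.2}, out.j being that stage's outer ports
w2 over (a1, a3, a2, a4) gives {out.1, out.2, a1.1, a1.2, a2.2, a3.1, a3.2, a4.1} {a2.1} {a4.2}, out.j being that stage's outer ports


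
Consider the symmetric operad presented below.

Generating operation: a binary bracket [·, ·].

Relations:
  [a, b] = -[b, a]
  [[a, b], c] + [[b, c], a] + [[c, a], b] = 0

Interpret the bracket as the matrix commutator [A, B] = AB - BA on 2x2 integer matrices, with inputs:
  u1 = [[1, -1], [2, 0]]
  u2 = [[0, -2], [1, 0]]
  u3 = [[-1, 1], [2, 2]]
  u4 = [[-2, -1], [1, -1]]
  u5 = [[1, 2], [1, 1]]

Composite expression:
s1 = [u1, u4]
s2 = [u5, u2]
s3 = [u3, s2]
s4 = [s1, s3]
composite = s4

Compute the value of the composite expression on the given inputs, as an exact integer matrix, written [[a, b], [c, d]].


[[-56, -16], [-32, 56]]

[u1, u4] = [[1, -2], [-3, -1]]
[u5, u2] = [[4, 0], [0, -4]]
[u3, [u5, u2]] = [[0, -8], [16, 0]]
[[u1, u4], [u3, [u5, u2]]] = [[-56, -16], [-32, 56]]


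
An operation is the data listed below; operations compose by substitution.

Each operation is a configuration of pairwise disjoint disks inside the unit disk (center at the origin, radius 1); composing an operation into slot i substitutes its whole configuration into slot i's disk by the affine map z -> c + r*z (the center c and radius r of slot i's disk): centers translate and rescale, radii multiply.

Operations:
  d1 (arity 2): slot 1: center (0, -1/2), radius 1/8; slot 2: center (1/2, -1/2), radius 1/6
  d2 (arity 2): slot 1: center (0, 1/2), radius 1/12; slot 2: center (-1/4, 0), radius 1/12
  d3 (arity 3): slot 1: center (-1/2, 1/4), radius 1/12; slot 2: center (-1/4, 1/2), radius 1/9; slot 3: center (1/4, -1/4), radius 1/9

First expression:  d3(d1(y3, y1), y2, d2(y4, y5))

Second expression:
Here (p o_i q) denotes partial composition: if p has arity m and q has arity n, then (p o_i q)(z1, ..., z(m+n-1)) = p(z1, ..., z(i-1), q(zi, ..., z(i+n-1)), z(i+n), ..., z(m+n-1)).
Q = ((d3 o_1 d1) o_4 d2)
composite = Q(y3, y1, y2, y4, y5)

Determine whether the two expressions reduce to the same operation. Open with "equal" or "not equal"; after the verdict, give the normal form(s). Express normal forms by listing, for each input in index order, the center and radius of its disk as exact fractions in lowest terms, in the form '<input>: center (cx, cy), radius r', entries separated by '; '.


equal: each reduces to y1: center (-11/24, 5/24), radius 1/72; y2: center (-1/4, 1/2), radius 1/9; y3: center (-1/2, 5/24), radius 1/96; y4: center (1/4, -7/36), radius 1/108; y5: center (2/9, -1/4), radius 1/108

Reducing the first expression gives y1: center (-11/24, 5/24), radius 1/72; y2: center (-1/4, 1/2), radius 1/9; y3: center (-1/2, 5/24), radius 1/96; y4: center (1/4, -7/36), radius 1/108; y5: center (2/9, -1/4), radius 1/108
Reducing the second expression gives y1: center (-11/24, 5/24), radius 1/72; y2: center (-1/4, 1/2), radius 1/9; y3: center (-1/2, 5/24), radius 1/96; y4: center (1/4, -7/36), radius 1/108; y5: center (2/9, -1/4), radius 1/108
Both agree, so they are equal.


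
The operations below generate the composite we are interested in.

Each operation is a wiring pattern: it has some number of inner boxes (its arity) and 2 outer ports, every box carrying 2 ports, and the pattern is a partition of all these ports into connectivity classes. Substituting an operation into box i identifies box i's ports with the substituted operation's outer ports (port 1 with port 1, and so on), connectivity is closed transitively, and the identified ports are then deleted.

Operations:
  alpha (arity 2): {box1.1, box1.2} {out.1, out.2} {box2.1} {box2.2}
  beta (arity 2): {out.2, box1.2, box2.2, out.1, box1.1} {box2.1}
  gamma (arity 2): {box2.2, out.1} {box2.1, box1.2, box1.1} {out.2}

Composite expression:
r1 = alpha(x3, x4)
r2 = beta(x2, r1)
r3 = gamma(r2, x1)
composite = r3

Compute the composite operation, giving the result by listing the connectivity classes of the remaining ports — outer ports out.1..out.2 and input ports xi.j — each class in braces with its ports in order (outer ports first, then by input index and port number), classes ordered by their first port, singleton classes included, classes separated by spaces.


{out.1, x1.2} {out.2} {x1.1, x2.1, x2.2} {x3.1, x3.2} {x4.1} {x4.2}

Treat the ports identified at gamma as solder joints: merge, then drop.
composing alpha on (x3, x4), with out.j its own outer ports: {out.1, out.2} {x3.1, x3.2} {x4.1} {x4.2}
composing beta on (x2, x3, x4), with out.j its own outer ports: {out.1, out.2, x2.1, x2.2} {x3.1, x3.2} {x4.1} {x4.2}
composing gamma on (x2, x3, x4, x1), with out.j its own outer ports: {out.1, x1.2} {out.2} {x1.1, x2.1, x2.2} {x3.1, x3.2} {x4.1} {x4.2}


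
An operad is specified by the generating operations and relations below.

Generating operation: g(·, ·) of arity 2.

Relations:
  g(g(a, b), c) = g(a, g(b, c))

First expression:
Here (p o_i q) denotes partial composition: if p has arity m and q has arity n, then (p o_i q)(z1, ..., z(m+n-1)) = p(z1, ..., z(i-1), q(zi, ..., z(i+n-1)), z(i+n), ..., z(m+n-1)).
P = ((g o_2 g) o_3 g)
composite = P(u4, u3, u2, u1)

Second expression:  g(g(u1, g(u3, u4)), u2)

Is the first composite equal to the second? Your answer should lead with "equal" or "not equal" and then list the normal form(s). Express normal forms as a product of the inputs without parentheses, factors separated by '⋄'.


not equal; first: u4 ⋄ u3 ⋄ u2 ⋄ u1; second: u1 ⋄ u3 ⋄ u4 ⋄ u2

Reducing the first expression gives u4 ⋄ u3 ⋄ u2 ⋄ u1
Reducing the second expression gives u1 ⋄ u3 ⋄ u4 ⋄ u2
They disagree, so not equal.


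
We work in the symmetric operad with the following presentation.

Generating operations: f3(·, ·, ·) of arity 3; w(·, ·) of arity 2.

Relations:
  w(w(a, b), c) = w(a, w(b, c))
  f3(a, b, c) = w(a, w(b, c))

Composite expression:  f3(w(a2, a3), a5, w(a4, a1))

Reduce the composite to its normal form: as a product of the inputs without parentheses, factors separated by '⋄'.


Key point: f3 is associative — brackets drop, the a-order remains.
w(a2, a3) linearizes to a2 ⋄ a3
w(a4, a1) linearizes to a4 ⋄ a1
f3(w(a2, a3), a5, w(a4, a1)) linearizes to a2 ⋄ a3 ⋄ a5 ⋄ a4 ⋄ a1

a2 ⋄ a3 ⋄ a5 ⋄ a4 ⋄ a1


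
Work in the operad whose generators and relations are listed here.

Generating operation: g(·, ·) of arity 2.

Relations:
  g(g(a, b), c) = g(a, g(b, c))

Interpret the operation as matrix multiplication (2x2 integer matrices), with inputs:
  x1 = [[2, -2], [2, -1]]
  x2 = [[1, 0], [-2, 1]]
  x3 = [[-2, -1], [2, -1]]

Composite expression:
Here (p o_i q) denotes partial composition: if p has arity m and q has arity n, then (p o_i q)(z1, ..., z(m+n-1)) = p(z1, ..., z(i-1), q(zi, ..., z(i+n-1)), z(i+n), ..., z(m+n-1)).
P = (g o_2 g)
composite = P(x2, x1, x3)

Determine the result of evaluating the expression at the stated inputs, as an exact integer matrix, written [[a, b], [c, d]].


g(x1, x3) = [[-8, 0], [-6, -1]]
g(x2, g(x1, x3)) = [[-8, 0], [10, -1]]

[[-8, 0], [10, -1]]


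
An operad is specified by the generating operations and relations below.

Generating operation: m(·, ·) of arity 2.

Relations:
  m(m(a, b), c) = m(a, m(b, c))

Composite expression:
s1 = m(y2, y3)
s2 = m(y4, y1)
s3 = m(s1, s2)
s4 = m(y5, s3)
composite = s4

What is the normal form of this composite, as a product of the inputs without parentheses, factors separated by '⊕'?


y5 ⊕ y2 ⊕ y3 ⊕ y4 ⊕ y1

Under associativity of m, the answer is the y's in reading order.
m(y2, y3) collapses to y2 ⊕ y3
m(y4, y1) collapses to y4 ⊕ y1
m(m(y2, y3), m(y4, y1)) collapses to y2 ⊕ y3 ⊕ y4 ⊕ y1
m(y5, m(m(y2, y3), m(y4, y1))) collapses to y5 ⊕ y2 ⊕ y3 ⊕ y4 ⊕ y1


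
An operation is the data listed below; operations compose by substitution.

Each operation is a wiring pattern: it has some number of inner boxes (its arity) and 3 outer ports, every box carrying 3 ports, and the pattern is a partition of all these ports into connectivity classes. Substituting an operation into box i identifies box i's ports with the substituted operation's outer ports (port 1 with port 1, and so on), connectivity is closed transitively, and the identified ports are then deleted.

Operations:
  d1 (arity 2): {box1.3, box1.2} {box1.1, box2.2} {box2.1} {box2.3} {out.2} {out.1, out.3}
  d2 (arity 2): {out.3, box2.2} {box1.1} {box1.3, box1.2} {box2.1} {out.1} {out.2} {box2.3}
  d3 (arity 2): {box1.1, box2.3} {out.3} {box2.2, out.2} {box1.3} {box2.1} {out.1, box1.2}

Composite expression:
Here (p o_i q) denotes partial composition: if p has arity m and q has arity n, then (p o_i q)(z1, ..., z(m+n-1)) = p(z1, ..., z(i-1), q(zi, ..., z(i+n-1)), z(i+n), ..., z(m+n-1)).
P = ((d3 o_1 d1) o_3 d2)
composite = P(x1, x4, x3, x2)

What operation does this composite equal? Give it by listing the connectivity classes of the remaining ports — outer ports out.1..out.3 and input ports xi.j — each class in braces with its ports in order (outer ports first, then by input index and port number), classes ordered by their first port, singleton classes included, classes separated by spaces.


{out.1} {out.2} {out.3} {x1.1, x4.2} {x1.2, x1.3} {x2.1} {x2.2} {x2.3} {x3.1} {x3.2, x3.3} {x4.1} {x4.3}

Connectivity passes through glued d3-boundaries; trace each wire chain.
stage d1: inputs (x1, x4), connectivity {out.1, out.3} {out.2} {x1.1, x4.2} {x1.2, x1.3} {x4.1} {x4.3}, out.j its boundary
stage d2: inputs (x3, x2), connectivity {out.1} {out.2} {out.3, x2.2} {x2.1} {x2.3} {x3.1} {x3.2, x3.3}, out.j its boundary
stage d3: inputs (x1, x4, x3, x2), connectivity {out.1} {out.2} {out.3} {x1.1, x4.2} {x1.2, x1.3} {x2.1} {x2.2} {x2.3} {x3.1} {x3.2, x3.3} {x4.1} {x4.3}, out.j its boundary


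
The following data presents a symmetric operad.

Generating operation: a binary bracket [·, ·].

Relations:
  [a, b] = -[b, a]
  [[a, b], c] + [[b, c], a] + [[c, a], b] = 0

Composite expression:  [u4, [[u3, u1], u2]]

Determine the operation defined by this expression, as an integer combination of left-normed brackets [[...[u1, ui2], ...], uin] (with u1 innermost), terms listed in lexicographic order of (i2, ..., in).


In the tensor algebra, words opening u1 carry the u1-anchored form.
Composite bracket: [u4, [[u3, u1], u2]]
Expanding via [a, b] = ab - ba: 8 signed words (2^3 = 8).
Coefficients come from the u1-initial words:
  from u1u3u2u4, sign +1: term +[[[u1, u3], u2], u4]

[[[u1, u3], u2], u4]


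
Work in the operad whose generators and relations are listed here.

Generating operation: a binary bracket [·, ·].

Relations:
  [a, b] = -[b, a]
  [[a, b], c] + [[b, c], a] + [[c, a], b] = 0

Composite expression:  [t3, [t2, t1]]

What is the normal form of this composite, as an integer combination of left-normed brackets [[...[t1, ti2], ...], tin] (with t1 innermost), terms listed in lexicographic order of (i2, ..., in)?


[[t1, t2], t3]

A multilinear Lie element is pinned by t1-initial words (t1 innermost).
Composite bracket: [t3, [t2, t1]]
Expanding via [a, b] = ab - ba: 4 signed words (2^2 = 4).
Only words starting with t1 matter:
  word t1t2t3 has sign +1, contributing +[[t1, t2], t3]


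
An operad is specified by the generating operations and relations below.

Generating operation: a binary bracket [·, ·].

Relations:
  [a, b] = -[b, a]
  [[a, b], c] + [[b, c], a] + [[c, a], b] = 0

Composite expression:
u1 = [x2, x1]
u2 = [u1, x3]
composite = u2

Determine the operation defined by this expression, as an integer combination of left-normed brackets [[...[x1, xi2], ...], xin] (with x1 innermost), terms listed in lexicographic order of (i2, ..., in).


A multilinear Lie element is pinned by x1-initial words (x1 innermost).
Composite bracket: [[x2, x1], x3]
Each bracket splits as ab - ba, giving 4 signed words (2^2 = 4).
Collect the words opening with x1:
  x1x2x3 (sign -1) contributes -[[x1, x2], x3]

-[[x1, x2], x3]


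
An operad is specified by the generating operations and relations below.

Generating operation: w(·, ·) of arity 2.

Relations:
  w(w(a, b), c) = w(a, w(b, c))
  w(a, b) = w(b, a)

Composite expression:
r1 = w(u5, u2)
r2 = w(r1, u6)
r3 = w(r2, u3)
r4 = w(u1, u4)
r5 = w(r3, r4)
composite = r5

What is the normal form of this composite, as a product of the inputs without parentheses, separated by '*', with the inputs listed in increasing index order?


Key point: w commutes, so take the u-inputs in any fixed order.
w(u5, u2) unparenthesizes to u5 * u2
w(w(u5, u2), u6) unparenthesizes to u5 * u2 * u6
w(w(w(u5, u2), u6), u3) unparenthesizes to u5 * u2 * u6 * u3
w(u1, u4) unparenthesizes to u1 * u4
w(w(w(w(u5, u2), u6), u3), w(u1, u4)) unparenthesizes to u5 * u2 * u6 * u3 * u1 * u4
sorting the factors by input index: u1 * u2 * u3 * u4 * u5 * u6

u1 * u2 * u3 * u4 * u5 * u6


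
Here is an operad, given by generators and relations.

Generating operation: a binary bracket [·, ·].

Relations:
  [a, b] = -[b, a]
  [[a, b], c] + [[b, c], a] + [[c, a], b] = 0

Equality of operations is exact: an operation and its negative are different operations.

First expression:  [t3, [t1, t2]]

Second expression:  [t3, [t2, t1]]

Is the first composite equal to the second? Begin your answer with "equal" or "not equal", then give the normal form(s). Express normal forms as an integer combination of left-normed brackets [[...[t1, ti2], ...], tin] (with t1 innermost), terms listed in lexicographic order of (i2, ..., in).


not equal — first -[[t1, t2], t3], second [[t1, t2], t3]

The first expression reduces to -[[t1, t2], t3]
The second expression reduces to [[t1, t2], t3]
Distinct normal forms: not equal.


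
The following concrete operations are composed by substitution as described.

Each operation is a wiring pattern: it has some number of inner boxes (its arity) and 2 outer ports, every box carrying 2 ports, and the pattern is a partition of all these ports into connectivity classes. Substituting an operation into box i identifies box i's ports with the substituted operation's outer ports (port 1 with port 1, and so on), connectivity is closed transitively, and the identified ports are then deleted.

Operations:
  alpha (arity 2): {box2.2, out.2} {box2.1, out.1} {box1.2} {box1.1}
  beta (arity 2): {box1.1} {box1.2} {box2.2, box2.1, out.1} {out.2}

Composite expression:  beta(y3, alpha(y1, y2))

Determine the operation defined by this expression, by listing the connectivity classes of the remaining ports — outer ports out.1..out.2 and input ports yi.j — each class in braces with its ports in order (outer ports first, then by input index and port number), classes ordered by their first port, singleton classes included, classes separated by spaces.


Substituting into beta glues patterns; closure does the rest.
through alpha, on inputs (y1, y2): {out.1, y2.1} {out.2, y2.2} {y1.1} {y1.2} (out.j = stage outer ports)
through beta, on inputs (y3, y1, y2): {out.1, y2.1, y2.2} {out.2} {y1.1} {y1.2} {y3.1} {y3.2} (out.j = stage outer ports)

{out.1, y2.1, y2.2} {out.2} {y1.1} {y1.2} {y3.1} {y3.2}


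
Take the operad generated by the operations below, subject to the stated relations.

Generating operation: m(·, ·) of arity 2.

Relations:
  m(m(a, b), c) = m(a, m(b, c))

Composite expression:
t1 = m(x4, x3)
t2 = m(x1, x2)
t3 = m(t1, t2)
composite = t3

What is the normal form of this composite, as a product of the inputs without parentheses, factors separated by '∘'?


Every regrouping of m is equal, so read the x-inputs in written order.
m(x4, x3) spells out as x4 ∘ x3
m(x1, x2) spells out as x1 ∘ x2
m(m(x4, x3), m(x1, x2)) spells out as x4 ∘ x3 ∘ x1 ∘ x2

x4 ∘ x3 ∘ x1 ∘ x2


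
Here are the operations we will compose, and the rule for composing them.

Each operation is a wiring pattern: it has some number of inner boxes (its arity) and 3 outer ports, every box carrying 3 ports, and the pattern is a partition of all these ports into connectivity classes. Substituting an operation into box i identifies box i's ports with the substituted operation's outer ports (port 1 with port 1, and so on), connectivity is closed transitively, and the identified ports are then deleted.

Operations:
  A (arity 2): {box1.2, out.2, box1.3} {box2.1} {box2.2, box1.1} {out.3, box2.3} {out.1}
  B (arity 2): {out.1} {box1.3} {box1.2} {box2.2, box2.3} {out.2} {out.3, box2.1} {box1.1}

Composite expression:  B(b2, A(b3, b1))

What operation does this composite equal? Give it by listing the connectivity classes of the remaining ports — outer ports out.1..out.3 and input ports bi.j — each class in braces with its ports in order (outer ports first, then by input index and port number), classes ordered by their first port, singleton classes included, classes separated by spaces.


Treat the ports identified at B as solder joints: merge, then drop.
stage A: inputs (b3, b1), connectivity {out.1} {out.2, b3.2, b3.3} {out.3, b1.3} {b1.1} {b1.2, b3.1}, out.j its boundary
stage B: inputs (b2, b3, b1), connectivity {out.1} {out.2} {out.3} {b1.1} {b1.2, b3.1} {b1.3, b3.2, b3.3} {b2.1} {b2.2} {b2.3}, out.j its boundary

{out.1} {out.2} {out.3} {b1.1} {b1.2, b3.1} {b1.3, b3.2, b3.3} {b2.1} {b2.2} {b2.3}


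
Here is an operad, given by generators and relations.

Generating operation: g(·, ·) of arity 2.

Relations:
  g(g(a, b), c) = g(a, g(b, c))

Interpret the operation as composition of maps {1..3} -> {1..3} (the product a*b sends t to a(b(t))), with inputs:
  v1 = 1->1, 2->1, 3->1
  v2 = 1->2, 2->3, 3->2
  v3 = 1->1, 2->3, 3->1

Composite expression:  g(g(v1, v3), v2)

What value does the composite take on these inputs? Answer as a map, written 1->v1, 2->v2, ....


g(v1, v3) = 1->1, 2->1, 3->1
g(g(v1, v3), v2) = 1->1, 2->1, 3->1

1->1, 2->1, 3->1


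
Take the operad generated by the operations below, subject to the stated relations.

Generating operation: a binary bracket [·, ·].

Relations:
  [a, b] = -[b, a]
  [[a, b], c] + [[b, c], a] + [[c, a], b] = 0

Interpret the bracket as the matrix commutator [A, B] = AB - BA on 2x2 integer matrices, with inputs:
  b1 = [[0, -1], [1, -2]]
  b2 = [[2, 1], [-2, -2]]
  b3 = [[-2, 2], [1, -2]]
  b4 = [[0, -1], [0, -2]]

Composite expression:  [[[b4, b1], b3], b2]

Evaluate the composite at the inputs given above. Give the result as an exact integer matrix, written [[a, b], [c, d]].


[[6, 24], [24, -6]]

[b4, b1] = [[-1, 0], [-2, 1]]
[[b4, b1], b3] = [[4, -4], [2, -4]]
[[[b4, b1], b3], b2] = [[6, 24], [24, -6]]


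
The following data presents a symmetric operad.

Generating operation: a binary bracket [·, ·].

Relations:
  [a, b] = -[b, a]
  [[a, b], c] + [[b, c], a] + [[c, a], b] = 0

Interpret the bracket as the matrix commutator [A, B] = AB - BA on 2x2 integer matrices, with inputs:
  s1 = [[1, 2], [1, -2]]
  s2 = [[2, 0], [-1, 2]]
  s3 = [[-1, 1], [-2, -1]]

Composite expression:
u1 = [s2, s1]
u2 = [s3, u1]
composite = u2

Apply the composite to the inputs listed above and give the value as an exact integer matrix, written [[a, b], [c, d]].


[s2, s1] = [[2, 0], [-3, -2]]
[s3, [s2, s1]] = [[-3, -4], [-8, 3]]

[[-3, -4], [-8, 3]]


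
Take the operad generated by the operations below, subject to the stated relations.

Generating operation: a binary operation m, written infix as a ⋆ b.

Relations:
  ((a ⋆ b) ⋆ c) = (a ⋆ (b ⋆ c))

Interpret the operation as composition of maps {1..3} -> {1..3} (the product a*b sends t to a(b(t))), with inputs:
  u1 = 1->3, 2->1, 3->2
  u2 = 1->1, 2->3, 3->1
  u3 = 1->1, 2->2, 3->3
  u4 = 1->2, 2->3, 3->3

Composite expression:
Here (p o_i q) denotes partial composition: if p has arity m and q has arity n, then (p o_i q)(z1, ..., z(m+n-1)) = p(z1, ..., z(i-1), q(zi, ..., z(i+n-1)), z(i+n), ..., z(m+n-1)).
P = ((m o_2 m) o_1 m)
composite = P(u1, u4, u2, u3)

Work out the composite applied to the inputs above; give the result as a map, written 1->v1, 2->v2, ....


1->1, 2->2, 3->1


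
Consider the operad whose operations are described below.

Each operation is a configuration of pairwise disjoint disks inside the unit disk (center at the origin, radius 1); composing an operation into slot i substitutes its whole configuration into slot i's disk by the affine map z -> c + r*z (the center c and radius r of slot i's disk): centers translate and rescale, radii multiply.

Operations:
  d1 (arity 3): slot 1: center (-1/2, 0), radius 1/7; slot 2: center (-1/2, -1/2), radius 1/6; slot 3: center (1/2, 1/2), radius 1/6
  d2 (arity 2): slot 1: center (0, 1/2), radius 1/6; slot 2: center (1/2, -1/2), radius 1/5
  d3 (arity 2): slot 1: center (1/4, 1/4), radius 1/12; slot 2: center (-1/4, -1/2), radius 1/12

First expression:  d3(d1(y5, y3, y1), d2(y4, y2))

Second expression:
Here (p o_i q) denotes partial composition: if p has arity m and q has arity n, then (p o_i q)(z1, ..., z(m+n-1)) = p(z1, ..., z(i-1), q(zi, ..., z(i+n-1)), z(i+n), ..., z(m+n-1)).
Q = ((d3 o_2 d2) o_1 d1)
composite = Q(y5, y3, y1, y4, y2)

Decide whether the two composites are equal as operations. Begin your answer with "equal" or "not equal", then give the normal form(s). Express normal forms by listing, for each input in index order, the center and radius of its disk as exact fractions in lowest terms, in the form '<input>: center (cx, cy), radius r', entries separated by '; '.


equal — both sides give y1: center (7/24, 7/24), radius 1/72; y2: center (-5/24, -13/24), radius 1/60; y3: center (5/24, 5/24), radius 1/72; y4: center (-1/4, -11/24), radius 1/72; y5: center (5/24, 1/4), radius 1/84

Normal form of the first expression: y1: center (7/24, 7/24), radius 1/72; y2: center (-5/24, -13/24), radius 1/60; y3: center (5/24, 5/24), radius 1/72; y4: center (-1/4, -11/24), radius 1/72; y5: center (5/24, 1/4), radius 1/84
Normal form of the second expression: y1: center (7/24, 7/24), radius 1/72; y2: center (-5/24, -13/24), radius 1/60; y3: center (5/24, 5/24), radius 1/72; y4: center (-1/4, -11/24), radius 1/72; y5: center (5/24, 1/4), radius 1/84
The forms coincide; equal.


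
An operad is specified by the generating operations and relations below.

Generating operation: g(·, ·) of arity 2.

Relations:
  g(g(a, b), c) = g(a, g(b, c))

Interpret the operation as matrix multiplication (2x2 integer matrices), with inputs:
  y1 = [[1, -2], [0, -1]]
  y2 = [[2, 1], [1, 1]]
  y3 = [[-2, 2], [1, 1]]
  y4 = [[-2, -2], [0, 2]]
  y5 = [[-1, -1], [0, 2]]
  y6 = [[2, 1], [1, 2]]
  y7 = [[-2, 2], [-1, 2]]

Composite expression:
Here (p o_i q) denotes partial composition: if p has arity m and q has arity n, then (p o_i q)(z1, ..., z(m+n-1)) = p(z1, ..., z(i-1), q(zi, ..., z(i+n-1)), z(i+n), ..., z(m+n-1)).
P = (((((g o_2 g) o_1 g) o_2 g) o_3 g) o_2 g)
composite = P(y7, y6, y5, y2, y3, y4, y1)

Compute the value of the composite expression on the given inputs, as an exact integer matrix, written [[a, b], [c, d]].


g(y6, y5) = [[-2, 0], [-1, 3]]
g(y2, y3) = [[-3, 5], [-1, 3]]
g(g(y6, y5), g(y2, y3)) = [[6, -10], [0, 4]]
g(y7, g(g(y6, y5), g(y2, y3))) = [[-12, 28], [-6, 18]]
g(y4, y1) = [[-2, 6], [0, -2]]
g(g(y7, g(g(y6, y5), g(y2, y3))), g(y4, y1)) = [[24, -128], [12, -72]]

[[24, -128], [12, -72]]


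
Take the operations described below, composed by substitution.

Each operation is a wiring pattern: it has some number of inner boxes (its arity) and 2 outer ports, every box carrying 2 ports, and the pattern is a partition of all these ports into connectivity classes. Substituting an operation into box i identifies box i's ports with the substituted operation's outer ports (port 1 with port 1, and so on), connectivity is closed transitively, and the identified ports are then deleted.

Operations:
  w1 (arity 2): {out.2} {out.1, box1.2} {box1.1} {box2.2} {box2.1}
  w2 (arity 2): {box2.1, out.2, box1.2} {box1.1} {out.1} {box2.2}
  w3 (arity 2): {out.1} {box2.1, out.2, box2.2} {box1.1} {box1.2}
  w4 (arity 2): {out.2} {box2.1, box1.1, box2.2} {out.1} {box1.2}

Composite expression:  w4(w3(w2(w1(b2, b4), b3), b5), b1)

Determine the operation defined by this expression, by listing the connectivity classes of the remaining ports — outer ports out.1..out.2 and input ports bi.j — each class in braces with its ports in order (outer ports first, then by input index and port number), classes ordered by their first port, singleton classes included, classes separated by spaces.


{out.1} {out.2} {b1.1, b1.2} {b2.1} {b2.2} {b3.1} {b3.2} {b4.1} {b4.2} {b5.1, b5.2}

After gluing at w4, chains via deleted ports link the b-ports.
the subtree at w1 composes to {out.1, b2.2} {out.2} {b2.1} {b4.1} {b4.2} on (b2, b4); out.j = own outer ports
the subtree at w2 composes to {out.1} {out.2, b3.1} {b2.1} {b2.2} {b3.2} {b4.1} {b4.2} on (b2, b4, b3); out.j = own outer ports
the subtree at w3 composes to {out.1} {out.2, b5.1, b5.2} {b2.1} {b2.2} {b3.1} {b3.2} {b4.1} {b4.2} on (b2, b4, b3, b5); out.j = own outer ports
the subtree at w4 composes to {out.1} {out.2} {b1.1, b1.2} {b2.1} {b2.2} {b3.1} {b3.2} {b4.1} {b4.2} {b5.1, b5.2} on (b2, b4, b3, b5, b1); out.j = own outer ports
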